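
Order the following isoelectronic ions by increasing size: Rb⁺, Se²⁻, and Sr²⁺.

All of these have 36 electrons, so size is governed by nuclear charge alone: the more protons, the stronger the pull on the same electron cloud, and the smaller the ion.
Nuclear charges: Sr²⁺ (Z=38), Rb⁺ (Z=37), Se²⁻ (Z=34).
Smallest to largest: Sr²⁺ < Rb⁺ < Se²⁻.

Sr²⁺, Rb⁺, Se²⁻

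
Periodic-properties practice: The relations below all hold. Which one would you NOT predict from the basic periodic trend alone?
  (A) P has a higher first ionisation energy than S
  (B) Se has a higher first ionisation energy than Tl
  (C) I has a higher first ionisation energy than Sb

(A)

The general trend: first ionisation energy increases across a period and decreases down a group.
(A) P (period 3, group 15) vs S (period 3, group 16): the stated order contradicts the simple trend.
(B) Se (period 4, group 16) vs Tl (period 6, group 13): the stated order agrees with the simple trend.
(C) I (period 5, group 17) vs Sb (period 5, group 15): the stated order agrees with the simple trend.
The exception is (A): S (3p⁴) ionizes more easily than half-filled P (3p³) because the paired 3p electron in S is pushed out by e⁻–e⁻ repulsion.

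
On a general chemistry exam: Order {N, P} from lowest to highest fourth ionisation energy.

IE_4 is the cost of taking one more electron from the +3 cation: N³⁺ still has 2 valence electrons; P³⁺ still has 2 valence electrons.
All are still removing valence electrons, so compare the +3 ions as you would atoms: IE_4 generally rises across a period (higher Z_eff) and falls down a group (larger shell), subject to the usual subshell exceptions.
Valence configurations: N³⁺ [He]2s², P³⁺ [Ne]3s².
The numbers (kJ/mol): N 7475, P 4964.
So the fourth ionization energies run P < N.

P, N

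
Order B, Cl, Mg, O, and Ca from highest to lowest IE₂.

Consider each +1 ion: B⁺ still has 2 valence electrons; Cl⁺ still has 6 valence electrons; Mg⁺ still has 1 valence electron; O⁺ still has 5 valence electrons; Ca⁺ still has 1 valence electron.
All are still removing valence electrons, so compare the +1 ions as you would atoms: IE_2 generally rises across a period (higher Z_eff) and falls down a group (larger shell), subject to the usual subshell exceptions.
Valence configurations: B⁺ [He]2s², Cl⁺ [Ne]3s²3p⁴, Mg⁺ [Ne]3s¹, O⁺ [He]2s²2p³, Ca⁺ [Ar]4s¹.
The numbers (kJ/mol): B 2427, Cl 2298, Mg 1451, O 3388, Ca 1145.
Hence IE_2: Ca < Mg < Cl < B < O.

O, B, Cl, Mg, Ca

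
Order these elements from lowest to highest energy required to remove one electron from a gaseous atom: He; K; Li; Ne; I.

K < Li < I < Ne < He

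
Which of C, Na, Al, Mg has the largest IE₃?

After 2 electrons have been removed, what remains? C²⁺ still has 2 valence electrons; Na²⁺ is already 1 electron into the core; Al²⁺ still has 1 valence electron; Mg²⁺ is the bare [Ne] core.
Breaking into a closed-shell core is much more expensive than removing a leftover valence electron — Na and Mg have the largest IE_3 here.
Valence configurations: C²⁺ [He]2s², Al²⁺ [Ne]3s¹.
Approximate IE_3 values (kJ/mol): C 4620, Na 6910, Al 2745, Mg 7733.
Overall IE_3 order: Al < C < Na < Mg.

Mg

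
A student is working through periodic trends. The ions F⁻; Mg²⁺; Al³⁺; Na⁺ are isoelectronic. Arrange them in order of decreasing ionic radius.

All of these have 10 electrons, so size is governed by nuclear charge alone: the more protons, the stronger the pull on the same electron cloud, and the smaller the ion.
Nuclear charges: Al³⁺ (Z=13), Mg²⁺ (Z=12), Na⁺ (Z=11), F⁻ (Z=9).
Largest to smallest: F⁻ > Na⁺ > Mg²⁺ > Al³⁺.

F⁻ > Na⁺ > Mg²⁺ > Al³⁺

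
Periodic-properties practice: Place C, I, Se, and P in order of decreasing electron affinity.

C is in period 2, group 14; P is in period 3, group 15; Se is in period 4, group 16; I is in period 5, group 17.
Electron affinity generally becomes more exothermic across a period toward the halogens and less exothermic down a group.
A diagonal step moves right (one effect) and down (the opposite effect) at once.
C > P: period and group pull opposite ways; the down-group shift dominates (122 vs 72 kJ/mol).
Se > C: the two effects oppose for this pair; the across-period effect wins (195 vs 122 kJ/mol).
I > Se: period and group pull opposite ways; the across-period shift dominates (295 vs 195 kJ/mol).
For reference (kJ/mol): C 122, P 72, Se 195, I 295.
So from highest to lowest: I > Se > C > P.

I, Se, C, P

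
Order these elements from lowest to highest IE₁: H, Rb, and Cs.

H is in period 1, group 1; Rb is in period 5, group 1; Cs is in period 6, group 1.
IE₁ increases left→right with effective nuclear charge and decreases top→bottom as the valence shell moves farther out.
All are in group 1, so first ionization energy increases up the group.
So from lowest to highest: Cs < Rb < H.

Cs, Rb, H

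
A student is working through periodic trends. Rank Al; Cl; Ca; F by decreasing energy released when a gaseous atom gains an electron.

F is in period 2, group 17; Al is in period 3, group 13; Cl is in period 3, group 17; Ca is in period 4, group 2.
Adding an electron releases more energy for atoms nearer the top right (short of the noble gases).
Here both period and group differ, so the two effects have to be weighed against each other.
Al > Ca: both effects reinforce here, so Al is clearly the higher of the two.
F > Al: both effects reinforce here, so F is clearly the higher of the two.
Cl > F: this pair runs against the simple trend — see the exception note.
Note the exception: Cl has a higher electron affinity than F, contrary to the simple trend — F's small 2p subshell makes the incoming electron feel strong e⁻–e⁻ repulsion, so Cl actually releases more energy on gaining an electron.
For reference (kJ/mol): F 328, Al 42, Cl 349, Ca 2.
So from highest to lowest: Cl > F > Al > Ca.

Cl > F > Al > Ca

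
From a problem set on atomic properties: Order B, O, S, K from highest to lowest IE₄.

Consider each +3 ion: B³⁺ is the bare [He] core; O³⁺ still has 3 valence electrons; S³⁺ still has 3 valence electrons; K³⁺ is already 2 electrons into the core.
Usually core removal costs more than valence removal, but here the competition is close: a tightly held n=2 valence electron can cost more to remove than an n=3 core electron, so the actual values have to decide it.
Valence configurations: O³⁺ [He]2s²2p¹, S³⁺ [Ne]3s²3p¹.
Approximate IE_4 values (kJ/mol): B 25026, O 7469, S 4556, K 5877.
So the fourth ionization energies run S < K < O < B.

B, O, K, S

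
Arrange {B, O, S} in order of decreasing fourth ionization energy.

B > O > S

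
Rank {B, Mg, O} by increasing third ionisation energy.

IE_3 is the cost of taking one more electron from the +2 cation: B²⁺ still has 1 valence electron; Mg²⁺ is the bare [Ne] core; O²⁺ still has 4 valence electrons.
Pulling an electron out of a noble-gas core costs far more than removing a remaining valence electron, so Mg sits at the high end of IE_3.
Valence configurations: B²⁺ [He]2s¹, O²⁺ [He]2s²2p².
Approximate IE_3 values (kJ/mol): B 3660, Mg 7733, O 5300.
Overall IE_3 order: B < O < Mg.

B < O < Mg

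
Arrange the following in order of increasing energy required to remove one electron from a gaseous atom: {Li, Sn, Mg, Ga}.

First ionization energy rises across a period (greater Z_eff holds electrons more tightly) and falls down a group (valence electrons are farther from the nucleus).
A diagonal step moves right (one effect) and down (the opposite effect) at once.
Ga > Li: period and group pull opposite ways; the across-period shift dominates (579 vs 520 kJ/mol).
Sn > Ga: period and group pull opposite ways; the across-period shift dominates (709 vs 579 kJ/mol).
Mg > Sn: period and group pull opposite ways; the down-group shift dominates (738 vs 709 kJ/mol).
Approximate values (kJ/mol): Li 520, Mg 738, Ga 579, Sn 709.
So from lowest to highest: Li < Ga < Sn < Mg.

Li < Ga < Sn < Mg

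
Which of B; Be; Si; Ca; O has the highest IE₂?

O

After 1 electron has been removed, what remains? B⁺ still has 2 valence electrons; Be⁺ still has 1 valence electron; Si⁺ still has 3 valence electrons; Ca⁺ still has 1 valence electron; O⁺ still has 5 valence electrons.
All are still removing valence electrons, so compare the +1 ions as you would atoms: IE_2 generally rises across a period (higher Z_eff) and falls down a group (larger shell), subject to the usual subshell exceptions.
Valence configurations: B⁺ [He]2s², Be⁺ [He]2s¹, Si⁺ [Ne]3s²3p¹, Ca⁺ [Ar]4s¹, O⁺ [He]2s²2p³.
Approximate IE_2 values (kJ/mol): B 2427, Be 1757, Si 1577, Ca 1145, O 3388.
Overall IE_2 order: Ca < Si < Be < B < O.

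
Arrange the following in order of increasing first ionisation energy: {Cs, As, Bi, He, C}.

Removing the outermost electron gets harder across a period and easier down a group.
Here both period and group differ, so the two effects have to be weighed against each other.
Bi > Cs: both are in period 6; the period trend gives Bi the larger value.
As > Bi: they share group 15; the group trend gives As the larger value.
C > As: the two effects oppose for this pair; the down-group effect wins (1086 vs 947 kJ/mol).
He > C: relative to C, both the across-period and down-group shifts push He's first ionization energy up.
Approximate values (kJ/mol): He 2372, C 1086, As 947, Cs 376, Bi 703.
So from lowest to highest: Cs < Bi < As < C < He.

Cs, Bi, As, C, He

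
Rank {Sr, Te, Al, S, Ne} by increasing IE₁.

Sr < Al < Te < S < Ne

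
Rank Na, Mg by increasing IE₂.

Mg < Na

The second ionization energy removes an electron from the +1 ion. For each element: Na⁺ is the bare [Ne] core; Mg⁺ still has 1 valence electron.
Pulling an electron out of a noble-gas core costs far more than removing a remaining valence electron, so Na sits at the high end of IE_2.
The numbers (kJ/mol): Na 4562, Mg 1451.
Overall IE_2 order: Mg < Na.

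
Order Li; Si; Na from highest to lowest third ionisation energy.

Li, Na, Si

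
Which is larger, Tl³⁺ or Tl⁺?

Tl⁺

Both ions have Z = 81 protons, but Tl³⁺ has lost more electrons, so its remaining electrons feel a larger effective nuclear charge per electron and are pulled in more tightly.
Higher positive charge → smaller ion, so Tl⁺ > Tl³⁺.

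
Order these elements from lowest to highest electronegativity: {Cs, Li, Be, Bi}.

Cs < Li < Be < Bi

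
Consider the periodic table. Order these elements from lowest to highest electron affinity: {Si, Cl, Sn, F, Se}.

Sn < Si < Se < F < Cl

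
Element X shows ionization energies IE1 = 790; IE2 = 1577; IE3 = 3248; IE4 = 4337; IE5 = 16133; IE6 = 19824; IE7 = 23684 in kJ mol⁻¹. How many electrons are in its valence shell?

4

Look for the largest jump between consecutive ionization energies: IE5/IE4 ≈ 3.7, far larger than any earlier ratio.
That jump marks the point where a core electron is being removed. So the atom has 4 valence electrons.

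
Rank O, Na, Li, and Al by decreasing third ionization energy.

Li > Na > O > Al

The third ionization energy removes an electron from the +2 ion. For each element: O²⁺ still has 4 valence electrons; Na²⁺ is already 1 electron into the core; Li²⁺ is already 1 electron into the core; Al²⁺ still has 1 valence electron.
Pulling an electron out of a noble-gas core costs far more than removing a remaining valence electron, so Na and Li sit at the high end of IE_3.
Valence configurations: O²⁺ [He]2s²2p², Al²⁺ [Ne]3s¹.
The numbers (kJ/mol): O 5300, Na 6910, Li 11815, Al 2745.
Hence IE_3: Al < O < Na < Li.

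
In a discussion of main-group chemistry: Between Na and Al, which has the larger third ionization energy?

Na

The third ionization energy removes an electron from the +2 ion. For each element: Na²⁺ is already 1 electron into the core; Al²⁺ still has 1 valence electron.
Core electrons are held far more tightly than valence electrons, so Na tops the IE_3 order.
Approximate IE_3 values (kJ/mol): Na 6910, Al 2745.
So the third ionization energies run Al < Na.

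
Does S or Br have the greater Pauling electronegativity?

Br

S is in period 3, group 16; Br is in period 4, group 17.
EN rises left→right (higher Z_eff, smaller atoms) and falls top→bottom (larger, more shielded atoms).
A diagonal step moves right (one effect) and down (the opposite effect) at once.
Br > S: the two effects oppose for this pair; the across-period effect wins (2.96 vs 2.58).
For reference (Pauling): S 2.58, Br 2.96.
So Br has the greater Pauling electronegativity (Br > S).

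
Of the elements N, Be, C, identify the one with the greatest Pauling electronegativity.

N

Atoms toward the upper right of the periodic table pull bonding electrons most strongly.
All lie in period 2, so electronegativity increases left to right.
The greatest Pauling electronegativity among these belongs to N.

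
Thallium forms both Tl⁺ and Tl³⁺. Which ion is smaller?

Tl³⁺

Both ions have Z = 81 protons, but Tl³⁺ has lost more electrons, so its remaining electrons feel a larger effective nuclear charge per electron and are pulled in more tightly.
Higher positive charge → smaller ion, so Tl⁺ > Tl³⁺.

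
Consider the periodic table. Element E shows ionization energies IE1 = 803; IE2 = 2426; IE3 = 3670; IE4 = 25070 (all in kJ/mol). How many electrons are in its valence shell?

3

Look for the largest jump between consecutive ionization energies: IE4/IE3 ≈ 6.8, far larger than any earlier ratio.
That jump marks the point where a core electron is being removed. So the atom has 3 valence electrons.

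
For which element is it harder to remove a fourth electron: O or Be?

Be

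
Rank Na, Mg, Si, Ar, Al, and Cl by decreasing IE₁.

Ar, Cl, Si, Mg, Al, Na

Na is in period 3, group 1; Mg is in period 3, group 2; Al is in period 3, group 13; Si is in period 3, group 14; Cl is in period 3, group 17; Ar is in period 3, group 18.
Across a period the outer electron is held more tightly (higher IE₁); down a group it sits in a higher shell, more shielded, and comes off more easily.
All lie in period 3; the across-period trend (first ionization energy increases left to right) applies, with the exception below.
Note the exception: Mg has a higher first ionization energy than Al, contrary to the simple trend — Al's single 3p electron is easier to remove than one from Mg's filled 3s².
Tabulated first ionization energy (kJ/mol): Na 496, Mg 738, Al 578, Si 786, Cl 1251, Ar 1521.
So from highest to lowest: Ar > Cl > Si > Mg > Al > Na.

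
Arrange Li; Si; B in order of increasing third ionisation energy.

Si, B, Li

After 2 electrons have been removed, what remains? Li²⁺ is already 1 electron into the core; Si²⁺ still has 2 valence electrons; B²⁺ still has 1 valence electron.
Breaking into a closed-shell core is much more expensive than removing a leftover valence electron — Li has the largest IE_3 here.
Valence configurations: Si²⁺ [Ne]3s², B²⁺ [He]2s¹.
Tabulated IE_3 (kJ/mol): Li 11815, Si 3232, B 3660.
Overall IE_3 order: Si < B < Li.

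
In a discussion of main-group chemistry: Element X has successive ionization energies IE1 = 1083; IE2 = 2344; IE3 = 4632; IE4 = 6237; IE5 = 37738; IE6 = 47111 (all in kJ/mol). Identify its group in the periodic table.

Group 14

Look for the largest jump between consecutive ionization energies: IE5/IE4 ≈ 6.1, far larger than any earlier ratio.
That jump marks the point where a core electron is being removed. So the atom has 4 valence electrons.
A main-group element with 4 valence electrons is in group 14.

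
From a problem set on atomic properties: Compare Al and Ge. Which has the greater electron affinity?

EA tends to increase across a period and decrease down a group, though the pattern is less regular than for IE or radius.
A diagonal step moves right (one effect) and down (the opposite effect) at once.
Ge > Al: the two effects oppose for this pair; the across-period effect wins (119 vs 42 kJ/mol).
For reference (kJ/mol): Al 42, Ge 119.
So Ge has the greater electron affinity (Ge > Al).

Ge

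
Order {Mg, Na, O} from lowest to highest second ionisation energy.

Mg < O < Na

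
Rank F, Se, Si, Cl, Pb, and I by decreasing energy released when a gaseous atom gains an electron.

Cl > F > I > Se > Si > Pb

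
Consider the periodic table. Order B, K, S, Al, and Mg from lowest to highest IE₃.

Al, S, B, K, Mg

IE_3 is the cost of taking one more electron from the +2 cation: B²⁺ still has 1 valence electron; K²⁺ is already 1 electron into the core; S²⁺ still has 4 valence electrons; Al²⁺ still has 1 valence electron; Mg²⁺ is the bare [Ne] core.
Breaking into a closed-shell core is much more expensive than removing a leftover valence electron — K and Mg have the largest IE_3 here.
Valence configurations: B²⁺ [He]2s¹, S²⁺ [Ne]3s²3p², Al²⁺ [Ne]3s¹.
Approximate IE_3 values (kJ/mol): B 3660, K 4420, S 3357, Al 2745, Mg 7733.
Putting it together, IE_3: Al < S < B < K < Mg.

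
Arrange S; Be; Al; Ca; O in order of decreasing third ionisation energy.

Be > O > Ca > S > Al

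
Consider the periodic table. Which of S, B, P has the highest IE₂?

Consider each +1 ion: S⁺ still has 5 valence electrons; B⁺ still has 2 valence electrons; P⁺ still has 4 valence electrons.
All are still removing valence electrons, so compare the +1 ions as you would atoms: IE_2 generally rises across a period (higher Z_eff) and falls down a group (larger shell), subject to the usual subshell exceptions.
Valence configurations: S⁺ [Ne]3s²3p³, B⁺ [He]2s², P⁺ [Ne]3s²3p².
The numbers (kJ/mol): S 2252, B 2427, P 1907.
Hence IE_2: P < S < B.

B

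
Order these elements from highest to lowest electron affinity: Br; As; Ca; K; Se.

K is in period 4, group 1; Ca is in period 4, group 2; As is in period 4, group 15; Se is in period 4, group 16; Br is in period 4, group 17.
EA tends to increase across a period and decrease down a group, though the pattern is less regular than for IE or radius.
All lie in period 4; the across-period trend (electron affinity increases left to right) applies, with the exception below.
Note the exception: K has a higher electron affinity than Ca, contrary to the simple trend — adding an electron to Ca (ns²) has to open a new, higher-energy np subshell, which is unfavourable.
Tabulated electron affinity (kJ/mol): K 48, Ca 2, As 78, Se 195, Br 325.
So from highest to lowest: Br > Se > As > K > Ca.

Br > Se > As > K > Ca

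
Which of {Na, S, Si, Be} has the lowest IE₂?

Consider each +1 ion: Na⁺ is the bare [Ne] core; S⁺ still has 5 valence electrons; Si⁺ still has 3 valence electrons; Be⁺ still has 1 valence electron.
Pulling an electron out of a noble-gas core costs far more than removing a remaining valence electron, so Na sits at the high end of IE_2.
Valence configurations: S⁺ [Ne]3s²3p³, Si⁺ [Ne]3s²3p¹, Be⁺ [He]2s¹.
Approximate IE_2 values (kJ/mol): Na 4562, S 2252, Si 1577, Be 1757.
Hence IE_2: Si < Be < S < Na.

Si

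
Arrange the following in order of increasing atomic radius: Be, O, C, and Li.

Li is in period 2, group 1; Be is in period 2, group 2; C is in period 2, group 14; O is in period 2, group 16.
Moving right in a period, electrons are added to the same shell under a stronger nuclear pull, so atoms get smaller; moving down, a new shell is opened and atoms get larger.
All lie in period 2, so atomic radius increases right to left.
So from smallest to largest: O < C < Be < Li.

O < C < Be < Li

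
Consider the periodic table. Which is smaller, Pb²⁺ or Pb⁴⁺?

Pb⁴⁺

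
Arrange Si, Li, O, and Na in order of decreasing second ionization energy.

Li > Na > O > Si

IE_2 is the cost of taking one more electron from the +1 cation: Si⁺ still has 3 valence electrons; Li⁺ is the bare [He] core; O⁺ still has 5 valence electrons; Na⁺ is the bare [Ne] core.
Core electrons are held far more tightly than valence electrons, so Na and Li top the IE_2 order.
Valence configurations: Si⁺ [Ne]3s²3p¹, O⁺ [He]2s²2p³.
Tabulated IE_2 (kJ/mol): Si 1577, Li 7298, O 3388, Na 4562.
Overall IE_2 order: Si < O < Na < Li.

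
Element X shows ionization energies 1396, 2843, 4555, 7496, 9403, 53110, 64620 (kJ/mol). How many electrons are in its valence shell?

5

Look for the largest jump between consecutive ionization energies: IE6/IE5 ≈ 5.6, far larger than any earlier ratio.
That jump marks the point where a core electron is being removed. So the atom has 5 valence electrons.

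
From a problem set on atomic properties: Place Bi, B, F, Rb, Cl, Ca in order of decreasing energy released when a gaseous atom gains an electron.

Cl > F > Bi > Rb > B > Ca

Atoms with high Z_eff and room in the valence shell (especially the halogens) have the most exothermic electron affinities.
These span different periods and groups, so the two trends combine.
B > Ca: relative to Ca, both the across-period and down-group shifts push B's electron affinity up.
Rb > B: this pair runs against the simple trend — see the exception note.
Bi > Rb: period and group pull opposite ways; the across-period shift dominates (91 vs 47 kJ/mol).
F > Bi: relative to Bi, both the across-period and down-group shifts push F's electron affinity up.
Cl > F: this pair runs against the simple trend — see the exception note.
Note the exception: Rb has a higher electron affinity than B, contrary to the simple trend — B's ns²np¹ configuration gives only a small electron affinity — the sparsely filled np subshell binds an added electron weakly.
Note the exception: Cl has a higher electron affinity than F, contrary to the simple trend — F's small 2p subshell makes the incoming electron feel strong e⁻–e⁻ repulsion, so Cl actually releases more energy on gaining an electron.
Note the exception: Rb has a higher electron affinity than Ca, contrary to the simple trend — adding an electron to Ca (ns²) has to open a new, higher-energy np subshell, which is unfavourable.
Approximate values (kJ/mol): B 27, F 328, Cl 349, Ca 2, Rb 47, Bi 91.
So from highest to lowest: Cl > F > Bi > Rb > B > Ca.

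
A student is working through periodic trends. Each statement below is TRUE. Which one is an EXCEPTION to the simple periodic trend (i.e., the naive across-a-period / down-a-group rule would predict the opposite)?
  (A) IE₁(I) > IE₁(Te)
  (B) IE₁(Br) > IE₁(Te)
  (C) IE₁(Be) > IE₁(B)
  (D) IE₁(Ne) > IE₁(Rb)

The general trend: first ionization energy increases across a period and decreases down a group.
(A) I (period 5, group 17) vs Te (period 5, group 16): the stated order agrees with the simple trend.
(B) Br (period 4, group 17) vs Te (period 5, group 16): the stated order agrees with the simple trend.
(C) Be (period 2, group 2) vs B (period 2, group 13): the stated order contradicts the simple trend.
(D) Ne (period 2, group 18) vs Rb (period 5, group 1): the stated order agrees with the simple trend.
The exception is (C): removing B's lone 2p electron is easier than breaking Be's filled 2s².

(C)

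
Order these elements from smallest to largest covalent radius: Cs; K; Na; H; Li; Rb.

H is in period 1, group 1; Li is in period 2, group 1; Na is in period 3, group 1; K is in period 4, group 1; Rb is in period 5, group 1; Cs is in period 6, group 1.
Atomic radius shrinks across a period as nuclear charge pulls the same shell inward, and grows down a group as new shells are added.
All are in group 1, so atomic radius increases down the group.
So from smallest to largest: H < Li < Na < K < Rb < Cs.

H < Li < Na < K < Rb < Cs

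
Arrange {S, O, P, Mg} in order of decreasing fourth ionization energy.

IE_4 is the cost of taking one more electron from the +3 cation: S³⁺ still has 3 valence electrons; O³⁺ still has 3 valence electrons; P³⁺ still has 2 valence electrons; Mg³⁺ is already 1 electron into the core.
Breaking into a closed-shell core is much more expensive than removing a leftover valence electron — Mg has the largest IE_4 here.
Valence configurations: S³⁺ [Ne]3s²3p¹, O³⁺ [He]2s²2p¹, P³⁺ [Ne]3s².
S³⁺ loses a lone 3p electron whereas P³⁺ must break into a filled 3s² pair, so IE_4(P) > IE_4(S) even though S has the higher nuclear charge.
The numbers (kJ/mol): S 4556, O 7469, P 4964, Mg 10543.
Hence IE_4: S < P < O < Mg.

Mg > O > P > S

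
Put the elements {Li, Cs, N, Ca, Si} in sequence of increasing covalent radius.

Atomic radius shrinks across a period as nuclear charge pulls the same shell inward, and grows down a group as new shells are added.
Here both period and group differ, so the two effects have to be weighed against each other.
Si > N: relative to N, both the across-period and down-group shifts push Si's atomic radius up.
Li > Si: the two effects oppose for this pair; the across-period effect wins (133 vs 116 pm).
Ca > Li: period and group pull opposite ways; the down-group shift dominates (171 vs 133 pm).
Cs > Ca: relative to Ca, both the across-period and down-group shifts push Cs's atomic radius up.
Tabulated atomic radius (pm): Li 133, N 71, Si 116, Ca 171, Cs 232.
So from smallest to largest: N < Si < Li < Ca < Cs.

N, Si, Li, Ca, Cs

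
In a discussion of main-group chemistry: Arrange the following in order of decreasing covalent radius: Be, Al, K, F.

K, Al, Be, F

Be is in period 2, group 2; F is in period 2, group 17; Al is in period 3, group 13; K is in period 4, group 1.
Moving right in a period, electrons are added to the same shell under a stronger nuclear pull, so atoms get smaller; moving down, a new shell is opened and atoms get larger.
These span different periods and groups, so the two trends combine.
Be > F: both are in period 2; the period trend gives Be the larger value.
Al > Be: period and group pull opposite ways; the down-group shift dominates (126 vs 102 pm).
K > Al: relative to Al, both the across-period and down-group shifts push K's atomic radius up.
Tabulated atomic radius (pm): Be 102, F 64, Al 126, K 196.
So from largest to smallest: K > Al > Be > F.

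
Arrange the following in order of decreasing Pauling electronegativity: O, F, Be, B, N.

Be is in period 2, group 2; B is in period 2, group 13; N is in period 2, group 15; O is in period 2, group 16; F is in period 2, group 17.
Smaller atoms with higher effective nuclear charge are more electronegative.
All lie in period 2, so electronegativity increases left to right.
So from highest to lowest: F > O > N > B > Be.

F > O > N > B > Be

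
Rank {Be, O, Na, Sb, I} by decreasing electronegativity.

O > I > Sb > Be > Na

Be is in period 2, group 2; O is in period 2, group 16; Na is in period 3, group 1; Sb is in period 5, group 15; I is in period 5, group 17.
Atoms toward the upper right of the periodic table pull bonding electrons most strongly.
Neither a single period nor a single group — weigh both effects.
Be > Na: relative to Na, both the across-period and down-group shifts push Be's electronegativity up.
Sb > Be: period and group pull opposite ways; the across-period shift dominates (2.05 vs 1.57).
I > Sb: both are in period 5; the period trend gives I the larger value.
O > I: the two effects oppose for this pair; the down-group effect wins (3.44 vs 2.66).
Tabulated electronegativity (Pauling): Be 1.57, O 3.44, Na 0.93, Sb 2.05, I 2.66.
So from highest to lowest: O > I > Sb > Be > Na.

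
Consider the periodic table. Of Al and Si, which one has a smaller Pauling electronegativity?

Al

Al is in period 3, group 13; Si is in period 3, group 14.
Atoms toward the upper right of the periodic table pull bonding electrons most strongly.
All lie in period 3, so electronegativity increases left to right.
So Al has the smaller Pauling electronegativity (Al < Si).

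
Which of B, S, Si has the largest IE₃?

B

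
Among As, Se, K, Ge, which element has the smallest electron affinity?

K is in period 4, group 1; Ge is in period 4, group 14; As is in period 4, group 15; Se is in period 4, group 16.
EA tends to increase across a period and decrease down a group, though the pattern is less regular than for IE or radius.
All lie in period 4; the across-period trend (electron affinity increases left to right) applies, with the exception below.
Note the exception: Ge has a higher electron affinity than As, contrary to the simple trend — adding an electron to As's half-filled 4p³ is unfavourable, so Ge (4p²) has the more exothermic EA.
Approximate values (kJ/mol): K 48, Ge 119, As 78, Se 195.
The smallest electron affinity among these belongs to K.

K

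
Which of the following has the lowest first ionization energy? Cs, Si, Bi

IE₁ increases left→right with effective nuclear charge and decreases top→bottom as the valence shell moves farther out.
These span different periods and groups, so the two trends combine.
Bi > Cs: both are in period 6; the period trend gives Bi the larger value.
Si > Bi: period and group pull opposite ways; the down-group shift dominates (786 vs 703 kJ/mol).
Approximate values (kJ/mol): Si 786, Cs 376, Bi 703.
The lowest first ionization energy among these belongs to Cs.

Cs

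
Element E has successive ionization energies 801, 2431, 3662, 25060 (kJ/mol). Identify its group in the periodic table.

Group 13

Look for the largest jump between consecutive ionization energies: IE4/IE3 ≈ 6.8, far larger than any earlier ratio.
That jump marks the point where a core electron is being removed. So the atom has 3 valence electrons.
A main-group element with 3 valence electrons is in group 13.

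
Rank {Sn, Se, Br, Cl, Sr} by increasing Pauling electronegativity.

Cl is in period 3, group 17; Se is in period 4, group 16; Br is in period 4, group 17; Sr is in period 5, group 2; Sn is in period 5, group 14.
Electronegativity increases across a period and decreases down a group, tracking effective nuclear charge and atomic size.
Neither a single period nor a single group — weigh both effects.
Sn > Sr: both are in period 5; the period trend gives Sn the larger value.
Se > Sn: both effects reinforce here, so Se is clearly the higher of the two.
Br > Se: both are in period 4; the period trend gives Br the larger value.
Cl > Br: they share group 17; the group trend gives Cl the larger value.
Approximate values (Pauling): Cl 3.16, Se 2.55, Br 2.96, Sr 0.95, Sn 1.96.
So from lowest to highest: Sr < Sn < Se < Br < Cl.

Sr < Sn < Se < Br < Cl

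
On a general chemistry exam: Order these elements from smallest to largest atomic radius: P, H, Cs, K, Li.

H is in period 1, group 1; Li is in period 2, group 1; P is in period 3, group 15; K is in period 4, group 1; Cs is in period 6, group 1.
Radius decreases left→right (rising Z_eff, same n) and increases top→bottom (higher n).
Here both period and group differ, so the two effects have to be weighed against each other.
P > H: the two effects oppose for this pair; the down-group effect wins (111 vs 32 pm).
Li > P: period and group pull opposite ways; the across-period shift dominates (133 vs 111 pm).
K > Li: K sits below Li in group 1, so the down-group effect alone puts K larger.
Cs > K: they share group 1; the group trend gives Cs the larger value.
For reference (pm): H 32, Li 133, P 111, K 196, Cs 232.
So from smallest to largest: H < P < Li < K < Cs.

H < P < Li < K < Cs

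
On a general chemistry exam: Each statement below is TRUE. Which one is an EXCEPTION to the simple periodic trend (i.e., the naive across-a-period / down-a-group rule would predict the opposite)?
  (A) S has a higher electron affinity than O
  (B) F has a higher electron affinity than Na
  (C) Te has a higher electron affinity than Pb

(A)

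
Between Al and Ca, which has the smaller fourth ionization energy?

IE_4 is the cost of taking one more electron from the +3 cation: Al³⁺ is the bare [Ne] core; Ca³⁺ is already 1 electron into the core.
All of these are removing an electron from a noble-gas core or deeper; the smaller core (lower principal quantum number) is held far more tightly, and within a period the higher nuclear charge binds the same core more tightly.
Tabulated IE_4 (kJ/mol): Al 11577, Ca 6491.
Overall IE_4 order: Ca < Al.

Ca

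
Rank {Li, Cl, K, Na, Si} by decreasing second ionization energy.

IE_2 is the cost of taking one more electron from the +1 cation: Li⁺ is the bare [He] core; Cl⁺ still has 6 valence electrons; K⁺ is the bare [Ar] core; Na⁺ is the bare [Ne] core; Si⁺ still has 3 valence electrons.
Pulling an electron out of a noble-gas core costs far more than removing a remaining valence electron, so K, Na and Li sit at the high end of IE_2.
Valence configurations: Cl⁺ [Ne]3s²3p⁴, Si⁺ [Ne]3s²3p¹.
Tabulated IE_2 (kJ/mol): Li 7298, Cl 2298, K 3052, Na 4562, Si 1577.
Hence IE_2: Si < Cl < K < Na < Li.

Li > Na > K > Cl > Si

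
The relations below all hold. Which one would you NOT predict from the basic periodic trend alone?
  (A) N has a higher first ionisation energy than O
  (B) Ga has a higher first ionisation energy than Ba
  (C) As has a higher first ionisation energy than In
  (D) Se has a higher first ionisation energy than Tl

(A)

The general trend: first ionisation energy increases across a period and decreases down a group.
(A) N (period 2, group 15) vs O (period 2, group 16): the stated order contradicts the simple trend.
(B) Ga (period 4, group 13) vs Ba (period 6, group 2): the stated order agrees with the simple trend.
(C) As (period 4, group 15) vs In (period 5, group 13): the stated order agrees with the simple trend.
(D) Se (period 4, group 16) vs Tl (period 6, group 13): the stated order agrees with the simple trend.
The exception is (A): pairing an electron in O's 2p⁴ costs repulsion energy, so O ionizes more easily than half-filled N (2p³).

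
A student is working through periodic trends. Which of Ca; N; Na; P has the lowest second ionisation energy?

IE_2 is the cost of taking one more electron from the +1 cation: Ca⁺ still has 1 valence electron; N⁺ still has 4 valence electrons; Na⁺ is the bare [Ne] core; P⁺ still has 4 valence electrons.
Breaking into a closed-shell core is much more expensive than removing a leftover valence electron — Na has the largest IE_2 here.
Valence configurations: Ca⁺ [Ar]4s¹, N⁺ [He]2s²2p², P⁺ [Ne]3s²3p².
Approximate IE_2 values (kJ/mol): Ca 1145, N 2856, Na 4562, P 1907.
Overall IE_2 order: Ca < P < N < Na.

Ca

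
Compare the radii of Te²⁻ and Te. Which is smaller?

Te

Forming Te²⁻ adds 2 electrons to Te. More electron–electron repulsion in the same shell, with unchanged nuclear charge, lets the cloud expand.
An anion is larger than its parent atom: Te²⁻ > Te.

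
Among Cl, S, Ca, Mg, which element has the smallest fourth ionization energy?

S

The fourth ionization energy removes an electron from the +3 ion. For each element: Cl³⁺ still has 4 valence electrons; S³⁺ still has 3 valence electrons; Ca³⁺ is already 1 electron into the core; Mg³⁺ is already 1 electron into the core.
Core electrons are held far more tightly than valence electrons, so Ca and Mg top the IE_4 order.
Valence configurations: Cl³⁺ [Ne]3s²3p², S³⁺ [Ne]3s²3p¹.
The numbers (kJ/mol): Cl 5159, S 4556, Ca 6491, Mg 10543.
Putting it together, IE_4: S < Cl < Ca < Mg.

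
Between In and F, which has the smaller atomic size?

F

Atomic radius shrinks across a period as nuclear charge pulls the same shell inward, and grows down a group as new shells are added.
Neither a single period nor a single group — weigh both effects.
In > F: relative to F, both the across-period and down-group shifts push In's atomic radius up.
Approximate values (pm): F 64, In 142.
So F has the smaller atomic size (F < In).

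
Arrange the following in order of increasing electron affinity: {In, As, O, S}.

O is in period 2, group 16; S is in period 3, group 16; As is in period 4, group 15; In is in period 5, group 13.
Electron affinity generally becomes more exothermic across a period toward the halogens and less exothermic down a group.
These span different periods and groups, so the two trends combine.
As > In: relative to In, both the across-period and down-group shifts push As's electron affinity up.
O > As: both effects reinforce here, so O is clearly the higher of the two.
S > O: this pair runs against the simple trend — see the exception note.
Note the exception: S has a higher electron affinity than O, contrary to the simple trend — the compact 2p subshell of O repels the added electron more than S's larger 3p does.
Tabulated electron affinity (kJ/mol): O 141, S 200, As 78, In 29.
So from lowest to highest: In < As < O < S.

In < As < O < S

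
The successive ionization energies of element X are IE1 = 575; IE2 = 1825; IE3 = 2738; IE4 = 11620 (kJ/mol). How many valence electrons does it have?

3

Look for the largest jump between consecutive ionization energies: IE4/IE3 ≈ 4.2, far larger than any earlier ratio.
That jump marks the point where a core electron is being removed. So the atom has 3 valence electrons.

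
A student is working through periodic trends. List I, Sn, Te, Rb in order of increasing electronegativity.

Rb is in period 5, group 1; Sn is in period 5, group 14; Te is in period 5, group 16; I is in period 5, group 17.
Electronegativity increases across a period and decreases down a group, tracking effective nuclear charge and atomic size.
All lie in period 5, so electronegativity increases left to right.
So from lowest to highest: Rb < Sn < Te < I.

Rb < Sn < Te < I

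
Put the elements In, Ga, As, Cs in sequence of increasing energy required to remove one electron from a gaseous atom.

Cs < In < Ga < As

Ga is in period 4, group 13; As is in period 4, group 15; In is in period 5, group 13; Cs is in period 6, group 1.
First ionization energy rises across a period (greater Z_eff holds electrons more tightly) and falls down a group (valence electrons are farther from the nucleus).
Neither a single period nor a single group — weigh both effects.
In > Cs: both effects reinforce here, so In is clearly the higher of the two.
Ga > In: they share group 13; the group trend gives Ga the larger value.
As > Ga: both are in period 4; the period trend gives As the larger value.
For reference (kJ/mol): Ga 579, As 947, In 558, Cs 376.
So from lowest to highest: Cs < In < Ga < As.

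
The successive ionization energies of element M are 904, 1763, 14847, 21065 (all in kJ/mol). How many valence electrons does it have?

Look for the largest jump between consecutive ionization energies: IE3/IE2 ≈ 8.4, far larger than any earlier ratio.
That jump marks the point where a core electron is being removed. So the atom has 2 valence electrons.

2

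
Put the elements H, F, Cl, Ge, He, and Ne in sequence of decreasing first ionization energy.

He > Ne > F > H > Cl > Ge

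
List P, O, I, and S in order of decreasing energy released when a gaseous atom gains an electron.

O is in period 2, group 16; P is in period 3, group 15; S is in period 3, group 16; I is in period 5, group 17.
Electron affinity generally becomes more exothermic across a period toward the halogens and less exothermic down a group.
These span different periods and groups, so the two trends combine.
O > P: relative to P, both the across-period and down-group shifts push O's electron affinity up.
S > O: this pair runs against the simple trend — see the exception note.
I > S: period and group pull opposite ways; the across-period shift dominates (295 vs 200 kJ/mol).
Note the exception: S has a higher electron affinity than O, contrary to the simple trend — the compact 2p subshell of O repels the added electron more than S's larger 3p does.
Tabulated electron affinity (kJ/mol): O 141, P 72, S 200, I 295.
So from highest to lowest: I > S > O > P.

I > S > O > P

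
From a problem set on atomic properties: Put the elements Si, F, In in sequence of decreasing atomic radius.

In, Si, F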